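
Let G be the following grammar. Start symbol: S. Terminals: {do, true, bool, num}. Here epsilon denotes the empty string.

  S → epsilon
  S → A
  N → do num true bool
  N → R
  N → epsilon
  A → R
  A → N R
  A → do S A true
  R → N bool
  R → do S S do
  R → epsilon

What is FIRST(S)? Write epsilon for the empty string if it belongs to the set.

{epsilon, bool, do}

FIRST(S): from S→epsilon we get {epsilon}; from S→A we get {epsilon, bool, do}. So FIRST(S) = {epsilon, bool, do}.
FIRST(N): from N→do num true bool we get {do}; from N→R we get {epsilon, bool, do}; from N→epsilon we get {epsilon}. So FIRST(N) = {epsilon, bool, do}.
FIRST(R): from R→N bool we get {bool, do}; from R→do S S do we get {do}; from R→epsilon we get {epsilon}. So FIRST(R) = {epsilon, bool, do}.
FIRST(A): from A→R we get {epsilon, bool, do}; from A→N R we get {epsilon, bool, do}; from A→do S A true we get {do}. So FIRST(A) = {epsilon, bool, do}.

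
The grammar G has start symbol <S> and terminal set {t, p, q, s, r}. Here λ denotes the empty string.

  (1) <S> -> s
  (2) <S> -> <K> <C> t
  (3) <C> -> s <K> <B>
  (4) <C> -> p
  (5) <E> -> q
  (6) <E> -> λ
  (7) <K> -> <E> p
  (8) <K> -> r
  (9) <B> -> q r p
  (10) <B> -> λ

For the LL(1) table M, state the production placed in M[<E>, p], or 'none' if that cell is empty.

FIRST(<C>): from <C>->s <K> <B> we get {s}; from <C>->p we get {p}. So FIRST(<C>) = {p, s}.
FIRST(<E>): from <E>->q we get {q}; from <E>->λ we get {λ}. So FIRST(<E>) = {λ, q}.
FIRST(<B>): from <B>->q r p we get {q}; from <B>->λ we get {λ}. So FIRST(<B>) = {λ, q}.
FIRST(<K>): from <K>-><E> p we get {p, q}; from <K>->r we get {r}. So FIRST(<K>) = {p, q, r}.
FIRST(<S>): from <S>->s we get {s}; from <S>-><K> <C> t we get {p, q, r}. So FIRST(<S>) = {p, q, r, s}.
FOLLOW(<S>) includes $ since <S> is the start symbol.
FOLLOW(<E>): in <K>-><E> p, <E> is followed by p with FIRST {p}. Thus FOLLOW(<E>) = {p}.
For <E> -> q: FIRST(q) = {q}, so it goes in M[<E>, t] for t ∈ {q}.
For <E> -> λ: FIRST(λ) = {λ}, so it goes in M[<E>, t] for t ∈ {}; since λ ∈ FIRST, also for every t ∈ FOLLOW(<E>) = {p}.

<E> -> λ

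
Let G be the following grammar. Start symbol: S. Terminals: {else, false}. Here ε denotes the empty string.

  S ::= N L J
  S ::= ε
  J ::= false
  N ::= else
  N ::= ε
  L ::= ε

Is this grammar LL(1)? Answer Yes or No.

FIRST(S) = {ε, else, false}
FIRST(J) = {false}
FIRST(N) = {ε, else}
FIRST(L) = {ε}
FOLLOW(S) = {$}
FOLLOW(J) = {$}
FOLLOW(N) = {false}
FOLLOW(L) = {false}
Each cell of M receives at most one production.

Yes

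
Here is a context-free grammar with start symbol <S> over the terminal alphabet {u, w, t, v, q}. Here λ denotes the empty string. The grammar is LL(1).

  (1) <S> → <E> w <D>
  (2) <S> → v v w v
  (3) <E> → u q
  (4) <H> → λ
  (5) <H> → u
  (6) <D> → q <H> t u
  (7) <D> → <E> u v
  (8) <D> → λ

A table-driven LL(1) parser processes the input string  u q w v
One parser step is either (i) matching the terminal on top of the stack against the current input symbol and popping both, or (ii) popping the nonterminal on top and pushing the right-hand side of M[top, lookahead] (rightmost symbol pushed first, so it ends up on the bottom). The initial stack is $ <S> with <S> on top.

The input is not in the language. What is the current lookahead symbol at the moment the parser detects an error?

     Stack        Input      Action
  1  $ <S>        u q w v $  expand <S> → <E> w <D>
  2  $ <D> w <E>  u q w v $  expand <E> → u q
  3  $ <D> w q u  u q w v $  match u
  4  $ <D> w q    q w v $    match q
  5  $ <D> w      w v $      match w
  6  $ <D>        v $        error: M[<D>, v] is empty

v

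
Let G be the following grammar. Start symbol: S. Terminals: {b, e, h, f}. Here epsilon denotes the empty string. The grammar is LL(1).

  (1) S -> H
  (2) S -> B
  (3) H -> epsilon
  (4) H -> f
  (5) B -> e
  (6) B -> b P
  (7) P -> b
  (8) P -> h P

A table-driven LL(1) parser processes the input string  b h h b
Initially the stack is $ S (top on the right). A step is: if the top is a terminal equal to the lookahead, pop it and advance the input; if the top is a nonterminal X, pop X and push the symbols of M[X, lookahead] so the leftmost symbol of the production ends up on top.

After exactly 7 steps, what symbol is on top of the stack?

P

step 1: stack=$ S  input=b h h b $  — expand S -> B
step 2: stack=$ B  input=b h h b $  — expand B -> b P
step 3: stack=$ P b  input=b h h b $  — match b
step 4: stack=$ P  input=h h b $  — expand P -> h P
step 5: stack=$ P h  input=h h b $  — match h
step 6: stack=$ P  input=h b $  — expand P -> h P
step 7: stack=$ P h  input=h b $  — match h
Stack after step 7: $ P (top = P).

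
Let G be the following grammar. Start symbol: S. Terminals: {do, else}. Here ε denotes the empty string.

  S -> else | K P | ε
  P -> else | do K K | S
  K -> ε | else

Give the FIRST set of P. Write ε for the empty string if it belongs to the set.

{ε, do, else}

FIRST(K): from K->ε we get {ε}; from K->else we get {else}. So FIRST(K) = {ε, else}.
FIRST(S): from S->else we get {else}; from S->K P we get {ε, do, else}; from S->ε we get {ε}. So FIRST(S) = {ε, do, else}.
FIRST(P): from P->else we get {else}; from P->do K K we get {do}; from P->S we get {ε, do, else}. So FIRST(P) = {ε, do, else}.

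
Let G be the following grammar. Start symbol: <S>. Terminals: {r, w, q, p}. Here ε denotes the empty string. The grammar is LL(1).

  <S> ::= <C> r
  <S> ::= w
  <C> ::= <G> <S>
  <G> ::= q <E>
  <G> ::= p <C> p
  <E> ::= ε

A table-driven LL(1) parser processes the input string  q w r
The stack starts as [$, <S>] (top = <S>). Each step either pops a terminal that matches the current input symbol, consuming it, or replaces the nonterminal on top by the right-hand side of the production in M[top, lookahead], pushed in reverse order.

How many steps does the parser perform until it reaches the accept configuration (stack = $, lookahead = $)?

8

     Stack          Input    Action
  1  $ <S>          q w r $  expand <S> ::= <C> r
  2  $ r <C>        q w r $  expand <C> ::= <G> <S>
  3  $ r <S> <G>    q w r $  expand <G> ::= q <E>
  4  $ r <S> <E> q  q w r $  match q
  5  $ r <S> <E>    w r $    expand <E> ::= ε
  6  $ r <S>        w r $    expand <S> ::= w
  7  $ r w          w r $    match w
  8  $ r            r $      match r
Accept reached after 8 steps.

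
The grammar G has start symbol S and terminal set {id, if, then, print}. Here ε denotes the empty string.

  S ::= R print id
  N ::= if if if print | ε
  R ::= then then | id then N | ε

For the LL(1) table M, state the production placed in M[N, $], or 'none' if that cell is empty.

FIRST(N) = {ε, if}
FIRST(R) = {ε, id, then}
FIRST(S) = {id, print, then}  (via R print id)
FOLLOW(S) includes $ since S is the start symbol.
FOLLOW(R): in S::=R print id, R is followed by print id with FIRST {print}. Thus FOLLOW(R) = {print}.
FOLLOW(N): in R::=id then N, the suffix after N is empty, so FOLLOW(N) ⊇ FOLLOW(R) = {print}. Thus FOLLOW(N) = {print}.
For N ::= if if if print: FIRST(if if if print) = {if}, so it goes in M[N, t] for t ∈ {if}.
For N ::= ε: FIRST(ε) = {ε}, so it goes in M[N, t] for t ∈ {}; since ε ∈ FIRST, also for every t ∈ FOLLOW(N) = {print}.
None of these place a production in M[N, $].

none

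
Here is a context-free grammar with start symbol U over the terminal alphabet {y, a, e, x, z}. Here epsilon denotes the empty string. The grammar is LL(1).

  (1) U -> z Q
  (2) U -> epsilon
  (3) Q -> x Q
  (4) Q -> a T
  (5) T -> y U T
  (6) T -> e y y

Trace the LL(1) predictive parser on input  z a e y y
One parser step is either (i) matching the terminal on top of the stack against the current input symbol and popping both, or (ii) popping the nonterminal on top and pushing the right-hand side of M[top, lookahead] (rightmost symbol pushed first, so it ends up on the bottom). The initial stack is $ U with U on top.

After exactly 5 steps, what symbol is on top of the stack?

     Stack  Input        Action
  1  $ U    z a e y y $  expand U -> z Q
  2  $ Q z  z a e y y $  match z
  3  $ Q    a e y y $    expand Q -> a T
  4  $ T a  a e y y $    match a
  5  $ T    e y y $      expand T -> e y y
Stack after step 5: $ y y e (top = e).

e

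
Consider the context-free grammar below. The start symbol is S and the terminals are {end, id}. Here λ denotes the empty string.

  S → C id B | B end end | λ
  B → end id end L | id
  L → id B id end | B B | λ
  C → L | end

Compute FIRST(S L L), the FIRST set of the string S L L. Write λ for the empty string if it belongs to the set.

FIRST(B): from B→end id end L we get {end}; from B→id we get {id}. So FIRST(B) = {end, id}.
FIRST(L): from L→id B id end we get {id}; from L→B B we get {end, id}; from L→λ we get {λ}. So FIRST(L) = {λ, end, id}.
FIRST(C): from C→L we get {λ, end, id}; from C→end we get {end}. So FIRST(C) = {λ, end, id}.
FIRST(S): from S→C id B we get {end, id}; from S→B end end we get {end, id}; from S→λ we get {λ}. So FIRST(S) = {λ, end, id}.
FIRST(S L L): take FIRST of each symbol in turn, carrying on past any symbol whose FIRST contains λ; result {λ, end, id}.

{λ, end, id}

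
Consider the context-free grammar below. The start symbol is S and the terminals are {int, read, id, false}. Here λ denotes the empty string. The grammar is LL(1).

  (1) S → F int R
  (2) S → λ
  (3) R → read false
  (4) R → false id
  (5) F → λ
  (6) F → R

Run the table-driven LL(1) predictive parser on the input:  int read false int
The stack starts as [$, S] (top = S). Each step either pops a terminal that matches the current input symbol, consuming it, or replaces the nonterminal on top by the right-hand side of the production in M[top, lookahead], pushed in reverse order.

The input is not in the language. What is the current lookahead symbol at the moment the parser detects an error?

int

     Stack         Input                 Action
  1  $ S           int read false int $  expand S → F int R
  2  $ R int F     int read false int $  expand F → λ
  3  $ R int       int read false int $  match int
  4  $ R           read false int $      expand R → read false
  5  $ false read  read false int $      match read
  6  $ false       false int $           match false
  7  $             int $                 error: stack empty but input remains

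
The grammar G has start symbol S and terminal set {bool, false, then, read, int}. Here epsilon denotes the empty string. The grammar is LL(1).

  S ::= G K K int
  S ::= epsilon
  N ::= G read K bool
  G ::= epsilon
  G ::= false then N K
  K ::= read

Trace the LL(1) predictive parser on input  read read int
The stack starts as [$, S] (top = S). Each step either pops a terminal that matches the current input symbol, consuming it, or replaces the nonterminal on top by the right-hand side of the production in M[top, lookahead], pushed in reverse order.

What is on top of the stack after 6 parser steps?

     Stack         Input            Action
  1  $ S           read read int $  expand S ::= G K K int
  2  $ int K K G   read read int $  expand G ::= epsilon
  3  $ int K K     read read int $  expand K ::= read
  4  $ int K read  read read int $  match read
  5  $ int K       read int $       expand K ::= read
  6  $ int read    read int $       match read
Stack after step 6: $ int (top = int).

int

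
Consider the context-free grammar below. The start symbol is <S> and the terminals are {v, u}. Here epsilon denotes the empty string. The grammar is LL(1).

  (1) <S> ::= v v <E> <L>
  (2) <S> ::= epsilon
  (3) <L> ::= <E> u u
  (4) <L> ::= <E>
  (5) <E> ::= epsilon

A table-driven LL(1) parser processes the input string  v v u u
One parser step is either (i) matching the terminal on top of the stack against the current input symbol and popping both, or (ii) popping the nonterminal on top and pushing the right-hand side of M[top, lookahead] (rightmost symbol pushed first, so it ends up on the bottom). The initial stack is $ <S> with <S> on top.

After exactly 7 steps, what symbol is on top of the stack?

step 1: stack=$ <S>  input=v v u u $  — expand <S> ::= v v <E> <L>
step 2: stack=$ <L> <E> v v  input=v v u u $  — match v
step 3: stack=$ <L> <E> v  input=v u u $  — match v
step 4: stack=$ <L> <E>  input=u u $  — expand <E> ::= epsilon
step 5: stack=$ <L>  input=u u $  — expand <L> ::= <E> u u
step 6: stack=$ u u <E>  input=u u $  — expand <E> ::= epsilon
step 7: stack=$ u u  input=u u $  — match u
Stack after step 7: $ u (top = u).

u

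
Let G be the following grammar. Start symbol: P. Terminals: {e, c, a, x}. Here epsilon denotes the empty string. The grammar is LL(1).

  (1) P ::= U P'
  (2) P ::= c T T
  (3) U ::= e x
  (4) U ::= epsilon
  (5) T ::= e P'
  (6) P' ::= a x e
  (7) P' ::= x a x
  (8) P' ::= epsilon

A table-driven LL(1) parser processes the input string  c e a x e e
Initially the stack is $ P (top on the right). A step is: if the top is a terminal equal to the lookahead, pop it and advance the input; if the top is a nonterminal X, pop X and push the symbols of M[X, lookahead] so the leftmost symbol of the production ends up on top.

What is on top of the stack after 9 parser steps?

e

step 1: stack=$ P  input=c e a x e e $  — expand P ::= c T T
step 2: stack=$ T T c  input=c e a x e e $  — match c
step 3: stack=$ T T  input=e a x e e $  — expand T ::= e P'
step 4: stack=$ T P' e  input=e a x e e $  — match e
step 5: stack=$ T P'  input=a x e e $  — expand P' ::= a x e
step 6: stack=$ T e x a  input=a x e e $  — match a
step 7: stack=$ T e x  input=x e e $  — match x
step 8: stack=$ T e  input=e e $  — match e
step 9: stack=$ T  input=e $  — expand T ::= e P'
Stack after step 9: $ P' e (top = e).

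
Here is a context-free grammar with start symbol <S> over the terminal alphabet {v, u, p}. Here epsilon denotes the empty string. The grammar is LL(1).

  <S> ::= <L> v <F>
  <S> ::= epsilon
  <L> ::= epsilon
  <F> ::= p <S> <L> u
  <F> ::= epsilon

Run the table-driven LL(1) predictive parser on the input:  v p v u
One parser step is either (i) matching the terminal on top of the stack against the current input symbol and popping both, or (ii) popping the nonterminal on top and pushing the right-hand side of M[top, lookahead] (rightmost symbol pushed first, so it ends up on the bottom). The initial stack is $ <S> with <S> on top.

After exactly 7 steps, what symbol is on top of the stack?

     Stack              Input      Action
  1  $ <S>              v p v u $  expand <S> ::= <L> v <F>
  2  $ <F> v <L>        v p v u $  expand <L> ::= epsilon
  3  $ <F> v            v p v u $  match v
  4  $ <F>              p v u $    expand <F> ::= p <S> <L> u
  5  $ u <L> <S> p      p v u $    match p
  6  $ u <L> <S>        v u $      expand <S> ::= <L> v <F>
  7  $ u <L> <F> v <L>  v u $      expand <L> ::= epsilon
Stack after step 7: $ u <L> <F> v (top = v).

v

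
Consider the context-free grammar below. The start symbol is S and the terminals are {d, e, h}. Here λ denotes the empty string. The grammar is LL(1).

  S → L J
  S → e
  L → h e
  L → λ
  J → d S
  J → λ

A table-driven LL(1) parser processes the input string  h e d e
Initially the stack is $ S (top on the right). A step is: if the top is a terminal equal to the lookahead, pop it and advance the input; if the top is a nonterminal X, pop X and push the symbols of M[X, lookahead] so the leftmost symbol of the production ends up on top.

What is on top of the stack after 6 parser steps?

     Stack    Input      Action
  1  $ S      h e d e $  expand S → L J
  2  $ J L    h e d e $  expand L → h e
  3  $ J e h  h e d e $  match h
  4  $ J e    e d e $    match e
  5  $ J      d e $      expand J → d S
  6  $ S d    d e $      match d
Stack after step 6: $ S (top = S).

S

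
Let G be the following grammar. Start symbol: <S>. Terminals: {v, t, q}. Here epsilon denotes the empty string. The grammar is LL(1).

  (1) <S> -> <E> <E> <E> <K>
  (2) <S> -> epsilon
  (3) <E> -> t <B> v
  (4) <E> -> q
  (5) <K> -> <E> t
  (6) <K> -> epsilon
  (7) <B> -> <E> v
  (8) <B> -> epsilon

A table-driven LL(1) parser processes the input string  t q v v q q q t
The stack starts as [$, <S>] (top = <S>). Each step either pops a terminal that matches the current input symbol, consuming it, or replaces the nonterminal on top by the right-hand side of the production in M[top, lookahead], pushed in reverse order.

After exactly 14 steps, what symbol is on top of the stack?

      Stack                  Input              Action
   1  $ <S>                  t q v v q q q t $  expand <S> -> <E> <E> <E> <K>
   2  $ <K> <E> <E> <E>      t q v v q q q t $  expand <E> -> t <B> v
   3  $ <K> <E> <E> v <B> t  t q v v q q q t $  match t
   4  $ <K> <E> <E> v <B>    q v v q q q t $    expand <B> -> <E> v
   5  $ <K> <E> <E> v v <E>  q v v q q q t $    expand <E> -> q
   6  $ <K> <E> <E> v v q    q v v q q q t $    match q
   7  $ <K> <E> <E> v v      v v q q q t $      match v
   8  $ <K> <E> <E> v        v q q q t $        match v
   9  $ <K> <E> <E>          q q q t $          expand <E> -> q
  10  $ <K> <E> q            q q q t $          match q
  11  $ <K> <E>              q q t $            expand <E> -> q
  12  $ <K> q                q q t $            match q
  13  $ <K>                  q t $              expand <K> -> <E> t
  14  $ t <E>                q t $              expand <E> -> q
Stack after step 14: $ t q (top = q).

q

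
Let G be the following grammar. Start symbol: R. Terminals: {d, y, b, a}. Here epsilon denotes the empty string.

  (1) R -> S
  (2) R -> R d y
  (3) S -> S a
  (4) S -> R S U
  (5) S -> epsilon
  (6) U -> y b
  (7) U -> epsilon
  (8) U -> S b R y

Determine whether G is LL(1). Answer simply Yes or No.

FIRST(R) = {epsilon, a, b, d, y}
FIRST(S) = {epsilon, a, b, d, y}
FIRST(U) = {epsilon, a, b, d, y}
FOLLOW(R) = {$, a, b, d, y}
FOLLOW(S) = {$, a, b, d, y}
FOLLOW(U) = {$, a, b, d, y}
Cell M[R, a] receives both R -> S and R -> R d y — the grammar is not LL(1).

No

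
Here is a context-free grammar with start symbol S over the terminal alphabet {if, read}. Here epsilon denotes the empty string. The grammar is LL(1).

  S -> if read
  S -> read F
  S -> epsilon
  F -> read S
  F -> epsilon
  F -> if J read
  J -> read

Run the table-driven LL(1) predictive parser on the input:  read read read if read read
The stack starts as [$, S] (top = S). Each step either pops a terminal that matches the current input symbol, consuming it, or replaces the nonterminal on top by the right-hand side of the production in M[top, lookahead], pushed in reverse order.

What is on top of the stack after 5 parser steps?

     Stack     Input                          Action
  1  $ S       read read read if read read $  expand S -> read F
  2  $ F read  read read read if read read $  match read
  3  $ F       read read if read read $       expand F -> read S
  4  $ S read  read read if read read $       match read
  5  $ S       read if read read $            expand S -> read F
Stack after step 5: $ F read (top = read).

read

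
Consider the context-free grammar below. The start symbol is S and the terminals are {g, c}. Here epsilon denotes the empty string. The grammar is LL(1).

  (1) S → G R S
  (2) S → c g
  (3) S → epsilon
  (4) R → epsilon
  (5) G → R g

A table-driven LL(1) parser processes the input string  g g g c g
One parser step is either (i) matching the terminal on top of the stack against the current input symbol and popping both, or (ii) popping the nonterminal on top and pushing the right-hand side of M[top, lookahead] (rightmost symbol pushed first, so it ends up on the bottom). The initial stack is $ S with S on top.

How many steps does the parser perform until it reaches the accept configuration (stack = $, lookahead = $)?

18

      Stack      Input        Action
   1  $ S        g g g c g $  expand S → G R S
   2  $ S R G    g g g c g $  expand G → R g
   3  $ S R g R  g g g c g $  expand R → epsilon
   4  $ S R g    g g g c g $  match g
   5  $ S R      g g c g $    expand R → epsilon
   6  $ S        g g c g $    expand S → G R S
   7  $ S R G    g g c g $    expand G → R g
   8  $ S R g R  g g c g $    expand R → epsilon
   9  $ S R g    g g c g $    match g
  10  $ S R      g c g $      expand R → epsilon
  11  $ S        g c g $      expand S → G R S
  12  $ S R G    g c g $      expand G → R g
  13  $ S R g R  g c g $      expand R → epsilon
  14  $ S R g    g c g $      match g
  15  $ S R      c g $        expand R → epsilon
  16  $ S        c g $        expand S → c g
  17  $ g c      c g $        match c
  18  $ g        g $          match g
Accept reached after 18 steps.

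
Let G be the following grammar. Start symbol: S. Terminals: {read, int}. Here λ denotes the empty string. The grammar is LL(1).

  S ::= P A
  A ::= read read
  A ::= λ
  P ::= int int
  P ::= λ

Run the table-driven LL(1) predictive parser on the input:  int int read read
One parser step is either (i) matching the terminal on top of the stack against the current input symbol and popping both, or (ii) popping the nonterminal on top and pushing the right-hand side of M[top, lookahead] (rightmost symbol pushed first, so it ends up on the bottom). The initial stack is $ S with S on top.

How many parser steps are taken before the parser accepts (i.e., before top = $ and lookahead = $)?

7

step 1: stack=$ S  input=int int read read $  — expand S ::= P A
step 2: stack=$ A P  input=int int read read $  — expand P ::= int int
step 3: stack=$ A int int  input=int int read read $  — match int
step 4: stack=$ A int  input=int read read $  — match int
step 5: stack=$ A  input=read read $  — expand A ::= read read
step 6: stack=$ read read  input=read read $  — match read
step 7: stack=$ read  input=read $  — match read
Accept reached after 7 steps.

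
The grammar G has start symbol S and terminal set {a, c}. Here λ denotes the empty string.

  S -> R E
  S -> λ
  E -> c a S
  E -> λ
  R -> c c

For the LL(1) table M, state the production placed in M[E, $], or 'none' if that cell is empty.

FIRST(E) = {λ, c}
FIRST(R) = {c}
FIRST(S) = {λ, c}  (via R E)
FOLLOW(S) includes $ since S is the start symbol.
FOLLOW(S): in E->c a S, the suffix after S is empty, so FOLLOW(S) ⊇ FOLLOW(E) = {$}. Thus FOLLOW(S) = {$}.
FOLLOW(E): in S->R E, the suffix after E is empty, so FOLLOW(E) ⊇ FOLLOW(S) = {$}. Thus FOLLOW(E) = {$}.
For E -> c a S: FIRST(c a S) = {c}, so it goes in M[E, t] for t ∈ {c}.
For E -> λ: FIRST(λ) = {λ}, so it goes in M[E, t] for t ∈ {}; since λ ∈ FIRST, also for every t ∈ FOLLOW(E) = {$}.

E -> λ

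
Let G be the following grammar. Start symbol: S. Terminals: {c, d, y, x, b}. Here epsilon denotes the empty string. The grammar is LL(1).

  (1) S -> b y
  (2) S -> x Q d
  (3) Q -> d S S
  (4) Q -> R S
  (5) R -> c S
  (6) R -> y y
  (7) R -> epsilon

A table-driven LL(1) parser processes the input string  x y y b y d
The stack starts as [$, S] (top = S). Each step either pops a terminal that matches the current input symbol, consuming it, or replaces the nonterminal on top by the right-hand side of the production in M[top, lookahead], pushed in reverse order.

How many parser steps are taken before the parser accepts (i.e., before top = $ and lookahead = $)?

step 1: stack=$ S  input=x y y b y d $  — expand S -> x Q d
step 2: stack=$ d Q x  input=x y y b y d $  — match x
step 3: stack=$ d Q  input=y y b y d $  — expand Q -> R S
step 4: stack=$ d S R  input=y y b y d $  — expand R -> y y
step 5: stack=$ d S y y  input=y y b y d $  — match y
step 6: stack=$ d S y  input=y b y d $  — match y
step 7: stack=$ d S  input=b y d $  — expand S -> b y
step 8: stack=$ d y b  input=b y d $  — match b
step 9: stack=$ d y  input=y d $  — match y
step 10: stack=$ d  input=d $  — match d
Accept reached after 10 steps.

10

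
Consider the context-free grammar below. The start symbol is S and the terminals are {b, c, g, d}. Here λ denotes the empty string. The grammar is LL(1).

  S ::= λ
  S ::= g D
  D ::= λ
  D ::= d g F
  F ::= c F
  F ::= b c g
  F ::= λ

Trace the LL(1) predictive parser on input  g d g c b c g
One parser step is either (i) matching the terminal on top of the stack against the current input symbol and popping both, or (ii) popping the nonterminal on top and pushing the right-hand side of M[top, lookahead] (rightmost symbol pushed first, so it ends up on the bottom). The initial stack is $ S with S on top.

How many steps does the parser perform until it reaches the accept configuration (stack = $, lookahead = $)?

step 1: stack=$ S  input=g d g c b c g $  — expand S ::= g D
step 2: stack=$ D g  input=g d g c b c g $  — match g
step 3: stack=$ D  input=d g c b c g $  — expand D ::= d g F
step 4: stack=$ F g d  input=d g c b c g $  — match d
step 5: stack=$ F g  input=g c b c g $  — match g
step 6: stack=$ F  input=c b c g $  — expand F ::= c F
step 7: stack=$ F c  input=c b c g $  — match c
step 8: stack=$ F  input=b c g $  — expand F ::= b c g
step 9: stack=$ g c b  input=b c g $  — match b
step 10: stack=$ g c  input=c g $  — match c
step 11: stack=$ g  input=g $  — match g
Accept reached after 11 steps.

11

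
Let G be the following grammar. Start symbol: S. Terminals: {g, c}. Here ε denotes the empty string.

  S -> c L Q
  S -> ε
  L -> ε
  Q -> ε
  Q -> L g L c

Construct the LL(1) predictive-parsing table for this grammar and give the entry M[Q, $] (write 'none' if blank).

FIRST(S): from S->c L Q we get {c}; from S->ε we get {ε}. So FIRST(S) = {ε, c}.
FIRST(L): from L->ε we get {ε}. So FIRST(L) = {ε}.
FIRST(Q): from Q->ε we get {ε}; from Q->L g L c we get {g}. So FIRST(Q) = {ε, g}.
FOLLOW(S) includes $ since S is the start symbol.
FOLLOW(S): S appears on no right-hand side. Thus FOLLOW(S) = {$}.
FOLLOW(Q): in S->c L Q, the suffix after Q is empty, so FOLLOW(Q) ⊇ FOLLOW(S) = {$}. Thus FOLLOW(Q) = {$}.
For Q -> ε: FIRST(ε) = {ε}, so it goes in M[Q, t] for t ∈ {}; since ε ∈ FIRST, also for every t ∈ FOLLOW(Q) = {$}.
For Q -> L g L c: FIRST(L g L c) = {g}, so it goes in M[Q, t] for t ∈ {g}.

Q -> ε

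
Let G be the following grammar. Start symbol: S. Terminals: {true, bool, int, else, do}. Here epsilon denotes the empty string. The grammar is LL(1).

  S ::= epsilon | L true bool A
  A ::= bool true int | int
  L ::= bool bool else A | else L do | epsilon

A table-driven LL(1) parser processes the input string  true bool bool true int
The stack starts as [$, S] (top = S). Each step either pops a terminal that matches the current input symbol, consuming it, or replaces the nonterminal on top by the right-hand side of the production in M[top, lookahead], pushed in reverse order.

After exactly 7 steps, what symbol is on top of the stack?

int

     Stack            Input                      Action
  1  $ S              true bool bool true int $  expand S ::= L true bool A
  2  $ A bool true L  true bool bool true int $  expand L ::= epsilon
  3  $ A bool true    true bool bool true int $  match true
  4  $ A bool         bool bool true int $       match bool
  5  $ A              bool true int $            expand A ::= bool true int
  6  $ int true bool  bool true int $            match bool
  7  $ int true       true int $                 match true
Stack after step 7: $ int (top = int).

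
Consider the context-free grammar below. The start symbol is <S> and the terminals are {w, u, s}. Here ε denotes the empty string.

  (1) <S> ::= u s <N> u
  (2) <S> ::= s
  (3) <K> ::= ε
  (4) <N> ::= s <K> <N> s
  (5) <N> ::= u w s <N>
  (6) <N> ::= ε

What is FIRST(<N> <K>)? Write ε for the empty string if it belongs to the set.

{ε, s, u}

FIRST(<S>): from <S>::=u s <N> u we get {u}; from <S>::=s we get {s}. So FIRST(<S>) = {s, u}.
FIRST(<K>): from <K>::=ε we get {ε}. So FIRST(<K>) = {ε}.
FIRST(<N>): from <N>::=s <K> <N> s we get {s}; from <N>::=u w s <N> we get {u}; from <N>::=ε we get {ε}. So FIRST(<N>) = {ε, s, u}.
FIRST(<N> <K>): take FIRST of each symbol in turn, carrying on past any symbol whose FIRST contains ε; result {ε, s, u}.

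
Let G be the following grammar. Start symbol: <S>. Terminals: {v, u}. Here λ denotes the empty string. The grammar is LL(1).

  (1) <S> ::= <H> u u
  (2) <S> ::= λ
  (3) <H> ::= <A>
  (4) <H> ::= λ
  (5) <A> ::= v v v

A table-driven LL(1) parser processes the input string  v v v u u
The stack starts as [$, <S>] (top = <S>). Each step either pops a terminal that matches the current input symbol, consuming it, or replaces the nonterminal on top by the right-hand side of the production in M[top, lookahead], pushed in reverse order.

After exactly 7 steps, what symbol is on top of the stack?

step 1: stack=$ <S>  input=v v v u u $  — expand <S> ::= <H> u u
step 2: stack=$ u u <H>  input=v v v u u $  — expand <H> ::= <A>
step 3: stack=$ u u <A>  input=v v v u u $  — expand <A> ::= v v v
step 4: stack=$ u u v v v  input=v v v u u $  — match v
step 5: stack=$ u u v v  input=v v u u $  — match v
step 6: stack=$ u u v  input=v u u $  — match v
step 7: stack=$ u u  input=u u $  — match u
Stack after step 7: $ u (top = u).

u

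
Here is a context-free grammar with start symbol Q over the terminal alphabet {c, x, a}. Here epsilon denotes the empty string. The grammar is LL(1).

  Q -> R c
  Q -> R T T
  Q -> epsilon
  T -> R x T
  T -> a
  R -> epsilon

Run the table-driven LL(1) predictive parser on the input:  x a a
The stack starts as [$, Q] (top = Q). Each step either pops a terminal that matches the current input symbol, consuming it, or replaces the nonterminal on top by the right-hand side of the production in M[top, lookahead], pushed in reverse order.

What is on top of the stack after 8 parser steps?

a

     Stack      Input    Action
  1  $ Q        x a a $  expand Q -> R T T
  2  $ T T R    x a a $  expand R -> epsilon
  3  $ T T      x a a $  expand T -> R x T
  4  $ T T x R  x a a $  expand R -> epsilon
  5  $ T T x    x a a $  match x
  6  $ T T      a a $    expand T -> a
  7  $ T a      a a $    match a
  8  $ T        a $      expand T -> a
Stack after step 8: $ a (top = a).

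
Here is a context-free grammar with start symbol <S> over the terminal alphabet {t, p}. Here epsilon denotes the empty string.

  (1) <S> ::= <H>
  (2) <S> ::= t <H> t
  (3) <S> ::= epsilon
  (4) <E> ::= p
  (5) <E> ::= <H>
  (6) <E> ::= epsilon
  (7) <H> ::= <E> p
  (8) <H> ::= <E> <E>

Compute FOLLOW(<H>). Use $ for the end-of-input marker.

{$, p, t}

FIRST(<S>): from <S>::=<H> we get {epsilon, p}; from <S>::=t <H> t we get {t}; from <S>::=epsilon we get {epsilon}. So FIRST(<S>) = {epsilon, p, t}.
FIRST(<E>): from <E>::=p we get {p}; from <E>::=<H> we get {epsilon, p}; from <E>::=epsilon we get {epsilon}. So FIRST(<E>) = {epsilon, p}.
FIRST(<H>): from <H>::=<E> p we get {p}; from <H>::=<E> <E> we get {epsilon, p}. So FIRST(<H>) = {epsilon, p}.
FOLLOW(<S>) includes $ since <S> is the start symbol.
FOLLOW(<S>): <S> appears on no right-hand side. Thus FOLLOW(<S>) = {$}.
FOLLOW(<E>): in <H>::=<E> p, <E> is followed by p with FIRST {p}; in <H>::=<E> <E> (occurrence 1), <E> is followed by <E> with FIRST {epsilon, p}; in <H>::=<E> <E> (occurrence 1), the suffix after <E> is nullable, so FOLLOW(<E>) ⊇ FOLLOW(<H>) = {$, p, t}; in <H>::=<E> <E> (occurrence 2), the suffix after <E> is empty, so FOLLOW(<E>) ⊇ FOLLOW(<H>) = {$, p, t}. Thus FOLLOW(<E>) = {$, p, t}.
FOLLOW(<H>): in <S>::=<H>, the suffix after <H> is empty, so FOLLOW(<H>) ⊇ FOLLOW(<S>) = {$}; in <S>::=t <H> t, <H> is followed by t with FIRST {t}; in <E>::=<H>, the suffix after <H> is empty, so FOLLOW(<H>) ⊇ FOLLOW(<E>) = {$, p, t}. Thus FOLLOW(<H>) = {$, p, t}.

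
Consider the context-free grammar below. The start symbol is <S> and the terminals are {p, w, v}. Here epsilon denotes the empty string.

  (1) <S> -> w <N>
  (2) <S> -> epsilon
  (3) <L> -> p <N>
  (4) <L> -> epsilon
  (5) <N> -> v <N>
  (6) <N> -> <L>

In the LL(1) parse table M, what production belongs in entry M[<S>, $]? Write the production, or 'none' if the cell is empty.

FIRST(<S>): from <S>->w <N> we get {w}; from <S>->epsilon we get {epsilon}. So FIRST(<S>) = {epsilon, w}.
FIRST(<L>): from <L>->p <N> we get {p}; from <L>->epsilon we get {epsilon}. So FIRST(<L>) = {epsilon, p}.
FIRST(<N>): from <N>->v <N> we get {v}; from <N>-><L> we get {epsilon, p}. So FIRST(<N>) = {epsilon, p, v}.
FOLLOW(<S>) includes $ since <S> is the start symbol.
FOLLOW(<S>): <S> appears on no right-hand side. Thus FOLLOW(<S>) = {$}.
For <S> -> w <N>: FIRST(w <N>) = {w}, so it goes in M[<S>, t] for t ∈ {w}.
For <S> -> epsilon: FIRST(epsilon) = {epsilon}, so it goes in M[<S>, t] for t ∈ {}; since epsilon ∈ FIRST, also for every t ∈ FOLLOW(<S>) = {$}.

<S> -> epsilon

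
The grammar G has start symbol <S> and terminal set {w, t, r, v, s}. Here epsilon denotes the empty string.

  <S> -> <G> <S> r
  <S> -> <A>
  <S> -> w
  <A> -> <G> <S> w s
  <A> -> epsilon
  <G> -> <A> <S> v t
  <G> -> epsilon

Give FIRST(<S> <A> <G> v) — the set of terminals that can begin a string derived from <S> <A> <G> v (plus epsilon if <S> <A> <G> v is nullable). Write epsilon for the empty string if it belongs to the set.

{r, v, w}

FIRST(<S>) = {epsilon, r, v, w}  (via <G> <S> r, <A>)
FIRST(<A>) = {epsilon, r, v, w}  (via <G> <S> w s)
FIRST(<G>) = {epsilon, r, v, w}  (via <A> <S> v t)
FIRST(<S> <A> <G> v): take FIRST of each symbol in turn, carrying on past any symbol whose FIRST contains epsilon; result {r, v, w}.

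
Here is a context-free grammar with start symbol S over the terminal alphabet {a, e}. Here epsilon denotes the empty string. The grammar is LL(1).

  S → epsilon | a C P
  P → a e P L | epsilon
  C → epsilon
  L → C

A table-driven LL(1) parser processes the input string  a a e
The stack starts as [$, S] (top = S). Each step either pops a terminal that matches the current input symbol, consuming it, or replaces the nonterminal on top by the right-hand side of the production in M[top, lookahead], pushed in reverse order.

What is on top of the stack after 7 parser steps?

     Stack      Input    Action
  1  $ S        a a e $  expand S → a C P
  2  $ P C a    a a e $  match a
  3  $ P C      a e $    expand C → epsilon
  4  $ P        a e $    expand P → a e P L
  5  $ L P e a  a e $    match a
  6  $ L P e    e $      match e
  7  $ L P      $        expand P → epsilon
Stack after step 7: $ L (top = L).

L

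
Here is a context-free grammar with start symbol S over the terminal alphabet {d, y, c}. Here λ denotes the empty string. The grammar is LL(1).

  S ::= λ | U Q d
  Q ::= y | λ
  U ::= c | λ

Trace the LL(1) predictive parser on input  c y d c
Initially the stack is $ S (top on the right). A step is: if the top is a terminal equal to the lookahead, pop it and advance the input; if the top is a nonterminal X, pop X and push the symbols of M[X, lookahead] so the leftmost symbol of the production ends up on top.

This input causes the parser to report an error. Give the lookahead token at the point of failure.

c

     Stack    Input      Action
  1  $ S      c y d c $  expand S ::= U Q d
  2  $ d Q U  c y d c $  expand U ::= c
  3  $ d Q c  c y d c $  match c
  4  $ d Q    y d c $    expand Q ::= y
  5  $ d y    y d c $    match y
  6  $ d      d c $      match d
  7  $        c $        error: stack empty but input remains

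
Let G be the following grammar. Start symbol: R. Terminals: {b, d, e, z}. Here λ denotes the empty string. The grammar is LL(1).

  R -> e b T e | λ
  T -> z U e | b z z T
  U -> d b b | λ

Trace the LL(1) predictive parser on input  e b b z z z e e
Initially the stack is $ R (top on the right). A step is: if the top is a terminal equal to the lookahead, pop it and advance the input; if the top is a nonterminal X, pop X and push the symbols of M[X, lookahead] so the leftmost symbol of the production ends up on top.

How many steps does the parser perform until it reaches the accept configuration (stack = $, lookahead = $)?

      Stack        Input              Action
   1  $ R          e b b z z z e e $  expand R -> e b T e
   2  $ e T b e    e b b z z z e e $  match e
   3  $ e T b      b b z z z e e $    match b
   4  $ e T        b z z z e e $      expand T -> b z z T
   5  $ e T z z b  b z z z e e $      match b
   6  $ e T z z    z z z e e $        match z
   7  $ e T z      z z e e $          match z
   8  $ e T        z e e $            expand T -> z U e
   9  $ e e U z    z e e $            match z
  10  $ e e U      e e $              expand U -> λ
  11  $ e e        e e $              match e
  12  $ e          e $                match e
Accept reached after 12 steps.

12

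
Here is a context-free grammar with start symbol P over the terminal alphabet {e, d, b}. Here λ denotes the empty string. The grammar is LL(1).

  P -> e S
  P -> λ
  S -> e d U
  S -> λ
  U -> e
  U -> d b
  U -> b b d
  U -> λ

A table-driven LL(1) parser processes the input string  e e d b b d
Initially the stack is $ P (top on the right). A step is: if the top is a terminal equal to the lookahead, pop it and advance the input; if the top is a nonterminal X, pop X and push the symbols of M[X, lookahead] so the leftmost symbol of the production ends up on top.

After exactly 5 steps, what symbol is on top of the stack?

U

step 1: stack=$ P  input=e e d b b d $  — expand P -> e S
step 2: stack=$ S e  input=e e d b b d $  — match e
step 3: stack=$ S  input=e d b b d $  — expand S -> e d U
step 4: stack=$ U d e  input=e d b b d $  — match e
step 5: stack=$ U d  input=d b b d $  — match d
Stack after step 5: $ U (top = U).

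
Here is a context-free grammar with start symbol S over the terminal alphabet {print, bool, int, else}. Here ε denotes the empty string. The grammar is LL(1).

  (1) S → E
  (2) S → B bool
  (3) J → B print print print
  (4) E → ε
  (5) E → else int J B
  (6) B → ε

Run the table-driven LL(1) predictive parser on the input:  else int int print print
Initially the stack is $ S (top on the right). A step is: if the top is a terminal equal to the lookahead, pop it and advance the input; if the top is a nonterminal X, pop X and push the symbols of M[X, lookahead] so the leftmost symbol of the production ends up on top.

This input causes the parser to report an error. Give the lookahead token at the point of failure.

     Stack           Input                       Action
  1  $ S             else int int print print $  expand S → E
  2  $ E             else int int print print $  expand E → else int J B
  3  $ B J int else  else int int print print $  match else
  4  $ B J int       int int print print $       match int
  5  $ B J           int print print $           error: M[J, int] is empty

int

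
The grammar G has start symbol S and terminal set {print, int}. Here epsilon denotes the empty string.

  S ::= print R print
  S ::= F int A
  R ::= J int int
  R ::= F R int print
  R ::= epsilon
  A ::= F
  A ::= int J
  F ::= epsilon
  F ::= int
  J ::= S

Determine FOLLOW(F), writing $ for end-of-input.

{$, int, print}

FIRST(F): from F::=epsilon we get {epsilon}; from F::=int we get {int}. So FIRST(F) = {epsilon, int}.
FIRST(S): from S::=print R print we get {print}; from S::=F int A we get {int}. So FIRST(S) = {int, print}.
FIRST(A): from A::=F we get {epsilon, int}; from A::=int J we get {int}. So FIRST(A) = {epsilon, int}.
FIRST(J): from J::=S we get {int, print}. So FIRST(J) = {int, print}.
FIRST(R): from R::=J int int we get {int, print}; from R::=F R int print we get {int, print}; from R::=epsilon we get {epsilon}. So FIRST(R) = {epsilon, int, print}.
FOLLOW(S) includes $ since S is the start symbol.
FOLLOW(R): in S::=print R print, R is followed by print with FIRST {print}; in R::=F R int print, R is followed by int print with FIRST {int}. Thus FOLLOW(R) = {int, print}.
FOLLOW(S): in J::=S, the suffix after S is empty, so FOLLOW(S) ⊇ FOLLOW(J) = {$, int}. Thus FOLLOW(S) = {$, int}.
FOLLOW(A): in S::=F int A, the suffix after A is empty, so FOLLOW(A) ⊇ FOLLOW(S) = {$, int}. Thus FOLLOW(A) = {$, int}.
FOLLOW(F): in S::=F int A, F is followed by int A with FIRST {int}; in R::=F R int print, F is followed by R int print with FIRST {int, print}; in A::=F, the suffix after F is empty, so FOLLOW(F) ⊇ FOLLOW(A) = {$, int}. Thus FOLLOW(F) = {$, int, print}.
FOLLOW(J): in R::=J int int, J is followed by int int with FIRST {int}; in A::=int J, the suffix after J is empty, so FOLLOW(J) ⊇ FOLLOW(A) = {$, int}. Thus FOLLOW(J) = {$, int}.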